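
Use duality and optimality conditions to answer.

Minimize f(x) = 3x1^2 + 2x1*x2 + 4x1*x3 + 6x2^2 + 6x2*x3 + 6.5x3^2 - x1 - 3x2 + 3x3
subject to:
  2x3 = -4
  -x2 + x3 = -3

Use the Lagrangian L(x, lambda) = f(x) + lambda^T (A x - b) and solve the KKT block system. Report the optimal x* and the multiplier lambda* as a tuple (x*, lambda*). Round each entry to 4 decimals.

Form the Lagrangian:
  L(x, lambda) = (1/2) x^T Q x + c^T x + lambda^T (A x - b)
Stationarity (grad_x L = 0): Q x + c + A^T lambda = 0.
Primal feasibility: A x = b.

This gives the KKT block system:
  [ Q   A^T ] [ x     ]   [-c ]
  [ A    0  ] [ lambda ] = [ b ]

Solving the linear system:
  x*      = (1.1667, 1, -2)
  lambda* = (6.5, -0.6667)
  f(x*)   = 6.9167

x* = (1.1667, 1, -2), lambda* = (6.5, -0.6667)


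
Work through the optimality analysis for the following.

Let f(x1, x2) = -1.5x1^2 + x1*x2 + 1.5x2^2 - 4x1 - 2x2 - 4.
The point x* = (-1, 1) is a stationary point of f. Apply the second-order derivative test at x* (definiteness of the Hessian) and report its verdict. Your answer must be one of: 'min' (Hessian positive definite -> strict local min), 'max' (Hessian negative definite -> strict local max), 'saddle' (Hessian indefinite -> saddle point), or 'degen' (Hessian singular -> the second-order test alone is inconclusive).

Compute the Hessian H = grad^2 f:
  H = [[-3, 1], [1, 3]]
Verify stationarity: grad f(x*) = H x* + g = (0, 0).
Eigenvalues of H: -3.1623, 3.1623.
Eigenvalues have mixed signs, so H is indefinite -> x* is a saddle point.

saddle


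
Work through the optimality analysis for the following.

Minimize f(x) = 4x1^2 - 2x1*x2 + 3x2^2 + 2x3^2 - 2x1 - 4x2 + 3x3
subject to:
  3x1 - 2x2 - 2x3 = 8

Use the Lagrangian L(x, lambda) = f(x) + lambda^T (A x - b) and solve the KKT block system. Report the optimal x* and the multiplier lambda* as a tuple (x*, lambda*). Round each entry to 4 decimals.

Form the Lagrangian:
  L(x, lambda) = (1/2) x^T Q x + c^T x + lambda^T (A x - b)
Stationarity (grad_x L = 0): Q x + c + A^T lambda = 0.
Primal feasibility: A x = b.

This gives the KKT block system:
  [ Q   A^T ] [ x     ]   [-c ]
  [ A    0  ] [ lambda ] = [ b ]

Solving the linear system:
  x*      = (1.3491, 0.1792, -2.1557)
  lambda* = (-2.8113)
  f(x*)   = 6.3042

x* = (1.3491, 0.1792, -2.1557), lambda* = (-2.8113)


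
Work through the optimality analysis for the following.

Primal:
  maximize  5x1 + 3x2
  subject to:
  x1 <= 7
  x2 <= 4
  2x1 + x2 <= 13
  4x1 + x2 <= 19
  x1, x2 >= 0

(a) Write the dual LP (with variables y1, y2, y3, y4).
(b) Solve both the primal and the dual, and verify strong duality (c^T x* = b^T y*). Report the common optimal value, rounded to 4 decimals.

The standard primal-dual pair for 'max c^T x s.t. A x <= b, x >= 0' is:
  Dual:  min b^T y  s.t.  A^T y >= c,  y >= 0.

So the dual LP is:
  minimize  7y1 + 4y2 + 13y3 + 19y4
  subject to:
    y1 + 2y3 + 4y4 >= 5
    y2 + y3 + y4 >= 3
    y1, y2, y3, y4 >= 0

Solving the primal: x* = (3.75, 4).
  primal value c^T x* = 30.75.
Solving the dual: y* = (0, 1.75, 0, 1.25).
  dual value b^T y* = 30.75.
Strong duality: c^T x* = b^T y*. Confirmed.

30.75


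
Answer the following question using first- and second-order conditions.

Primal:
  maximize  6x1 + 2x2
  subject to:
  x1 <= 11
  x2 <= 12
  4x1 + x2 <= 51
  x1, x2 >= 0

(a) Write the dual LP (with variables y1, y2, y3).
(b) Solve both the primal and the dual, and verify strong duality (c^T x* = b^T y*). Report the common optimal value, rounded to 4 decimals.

The standard primal-dual pair for 'max c^T x s.t. A x <= b, x >= 0' is:
  Dual:  min b^T y  s.t.  A^T y >= c,  y >= 0.

So the dual LP is:
  minimize  11y1 + 12y2 + 51y3
  subject to:
    y1 + 4y3 >= 6
    y2 + y3 >= 2
    y1, y2, y3 >= 0

Solving the primal: x* = (9.75, 12).
  primal value c^T x* = 82.5.
Solving the dual: y* = (0, 0.5, 1.5).
  dual value b^T y* = 82.5.
Strong duality: c^T x* = b^T y*. Confirmed.

82.5


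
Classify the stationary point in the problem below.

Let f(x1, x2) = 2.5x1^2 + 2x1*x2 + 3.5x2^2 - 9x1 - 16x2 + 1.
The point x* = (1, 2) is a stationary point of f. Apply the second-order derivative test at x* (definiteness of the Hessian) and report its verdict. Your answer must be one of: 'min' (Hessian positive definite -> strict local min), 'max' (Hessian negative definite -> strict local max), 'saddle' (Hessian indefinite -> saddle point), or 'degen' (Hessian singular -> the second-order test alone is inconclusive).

Compute the Hessian H = grad^2 f:
  H = [[5, 2], [2, 7]]
Verify stationarity: grad f(x*) = H x* + g = (0, 0).
Eigenvalues of H: 3.7639, 8.2361.
Both eigenvalues > 0, so H is positive definite -> x* is a strict local min.

min


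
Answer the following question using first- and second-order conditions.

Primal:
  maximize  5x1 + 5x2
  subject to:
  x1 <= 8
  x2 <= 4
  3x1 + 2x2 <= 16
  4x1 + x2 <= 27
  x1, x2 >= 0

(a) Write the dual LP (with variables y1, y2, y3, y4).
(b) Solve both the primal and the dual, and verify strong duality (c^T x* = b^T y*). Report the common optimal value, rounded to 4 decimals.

The standard primal-dual pair for 'max c^T x s.t. A x <= b, x >= 0' is:
  Dual:  min b^T y  s.t.  A^T y >= c,  y >= 0.

So the dual LP is:
  minimize  8y1 + 4y2 + 16y3 + 27y4
  subject to:
    y1 + 3y3 + 4y4 >= 5
    y2 + 2y3 + y4 >= 5
    y1, y2, y3, y4 >= 0

Solving the primal: x* = (2.6667, 4).
  primal value c^T x* = 33.3333.
Solving the dual: y* = (0, 1.6667, 1.6667, 0).
  dual value b^T y* = 33.3333.
Strong duality: c^T x* = b^T y*. Confirmed.

33.3333


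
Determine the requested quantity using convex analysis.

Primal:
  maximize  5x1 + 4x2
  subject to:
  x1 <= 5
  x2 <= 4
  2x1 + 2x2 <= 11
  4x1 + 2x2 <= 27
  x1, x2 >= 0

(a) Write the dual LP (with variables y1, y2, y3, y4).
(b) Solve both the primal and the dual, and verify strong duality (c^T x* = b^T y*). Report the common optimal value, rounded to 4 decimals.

The standard primal-dual pair for 'max c^T x s.t. A x <= b, x >= 0' is:
  Dual:  min b^T y  s.t.  A^T y >= c,  y >= 0.

So the dual LP is:
  minimize  5y1 + 4y2 + 11y3 + 27y4
  subject to:
    y1 + 2y3 + 4y4 >= 5
    y2 + 2y3 + 2y4 >= 4
    y1, y2, y3, y4 >= 0

Solving the primal: x* = (5, 0.5).
  primal value c^T x* = 27.
Solving the dual: y* = (1, 0, 2, 0).
  dual value b^T y* = 27.
Strong duality: c^T x* = b^T y*. Confirmed.

27


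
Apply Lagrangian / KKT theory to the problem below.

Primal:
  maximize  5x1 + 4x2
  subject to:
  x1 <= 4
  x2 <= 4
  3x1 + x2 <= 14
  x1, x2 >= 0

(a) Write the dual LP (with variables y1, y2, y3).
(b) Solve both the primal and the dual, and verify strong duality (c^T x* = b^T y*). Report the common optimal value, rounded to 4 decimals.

The standard primal-dual pair for 'max c^T x s.t. A x <= b, x >= 0' is:
  Dual:  min b^T y  s.t.  A^T y >= c,  y >= 0.

So the dual LP is:
  minimize  4y1 + 4y2 + 14y3
  subject to:
    y1 + 3y3 >= 5
    y2 + y3 >= 4
    y1, y2, y3 >= 0

Solving the primal: x* = (3.3333, 4).
  primal value c^T x* = 32.6667.
Solving the dual: y* = (0, 2.3333, 1.6667).
  dual value b^T y* = 32.6667.
Strong duality: c^T x* = b^T y*. Confirmed.

32.6667


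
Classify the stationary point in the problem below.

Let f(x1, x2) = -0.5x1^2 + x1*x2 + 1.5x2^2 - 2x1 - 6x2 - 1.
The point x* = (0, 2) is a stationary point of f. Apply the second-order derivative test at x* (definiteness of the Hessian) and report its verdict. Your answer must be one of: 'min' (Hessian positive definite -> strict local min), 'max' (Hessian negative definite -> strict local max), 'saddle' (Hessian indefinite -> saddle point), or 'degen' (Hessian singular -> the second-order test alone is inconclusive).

Compute the Hessian H = grad^2 f:
  H = [[-1, 1], [1, 3]]
Verify stationarity: grad f(x*) = H x* + g = (0, 0).
Eigenvalues of H: -1.2361, 3.2361.
Eigenvalues have mixed signs, so H is indefinite -> x* is a saddle point.

saddle


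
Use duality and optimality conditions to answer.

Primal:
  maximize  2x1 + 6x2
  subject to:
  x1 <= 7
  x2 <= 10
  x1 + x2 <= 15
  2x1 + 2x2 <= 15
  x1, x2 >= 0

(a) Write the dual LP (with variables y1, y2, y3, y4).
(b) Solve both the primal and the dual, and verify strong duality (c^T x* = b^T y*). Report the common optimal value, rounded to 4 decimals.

The standard primal-dual pair for 'max c^T x s.t. A x <= b, x >= 0' is:
  Dual:  min b^T y  s.t.  A^T y >= c,  y >= 0.

So the dual LP is:
  minimize  7y1 + 10y2 + 15y3 + 15y4
  subject to:
    y1 + y3 + 2y4 >= 2
    y2 + y3 + 2y4 >= 6
    y1, y2, y3, y4 >= 0

Solving the primal: x* = (0, 7.5).
  primal value c^T x* = 45.
Solving the dual: y* = (0, 0, 0, 3).
  dual value b^T y* = 45.
Strong duality: c^T x* = b^T y*. Confirmed.

45


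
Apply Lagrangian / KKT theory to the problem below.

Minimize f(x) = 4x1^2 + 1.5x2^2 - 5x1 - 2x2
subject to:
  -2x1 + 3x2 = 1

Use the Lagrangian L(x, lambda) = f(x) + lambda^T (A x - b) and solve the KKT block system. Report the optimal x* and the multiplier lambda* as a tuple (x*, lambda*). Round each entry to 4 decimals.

Form the Lagrangian:
  L(x, lambda) = (1/2) x^T Q x + c^T x + lambda^T (A x - b)
Stationarity (grad_x L = 0): Q x + c + A^T lambda = 0.
Primal feasibility: A x = b.

This gives the KKT block system:
  [ Q   A^T ] [ x     ]   [-c ]
  [ A    0  ] [ lambda ] = [ b ]

Solving the linear system:
  x*      = (0.6071, 0.7381)
  lambda* = (-0.0714)
  f(x*)   = -2.2202

x* = (0.6071, 0.7381), lambda* = (-0.0714)


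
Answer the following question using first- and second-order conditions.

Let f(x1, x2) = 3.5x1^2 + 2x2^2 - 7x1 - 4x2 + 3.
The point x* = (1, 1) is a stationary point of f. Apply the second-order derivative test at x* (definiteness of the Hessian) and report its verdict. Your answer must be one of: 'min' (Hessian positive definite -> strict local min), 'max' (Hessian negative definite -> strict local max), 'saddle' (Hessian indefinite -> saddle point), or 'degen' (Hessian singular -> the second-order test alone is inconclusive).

Compute the Hessian H = grad^2 f:
  H = [[7, 0], [0, 4]]
Verify stationarity: grad f(x*) = H x* + g = (0, 0).
Eigenvalues of H: 4, 7.
Both eigenvalues > 0, so H is positive definite -> x* is a strict local min.

min


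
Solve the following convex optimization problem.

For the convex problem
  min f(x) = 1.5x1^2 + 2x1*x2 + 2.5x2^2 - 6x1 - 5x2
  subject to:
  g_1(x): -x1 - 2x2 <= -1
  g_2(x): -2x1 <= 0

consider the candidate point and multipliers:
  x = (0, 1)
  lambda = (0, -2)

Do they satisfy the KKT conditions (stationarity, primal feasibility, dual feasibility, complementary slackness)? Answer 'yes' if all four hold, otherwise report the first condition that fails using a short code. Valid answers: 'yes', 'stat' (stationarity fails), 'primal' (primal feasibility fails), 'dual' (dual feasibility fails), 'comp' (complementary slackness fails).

Gradient of f: grad f(x) = Q x + c = (-4, 0)
Constraint values g_i(x) = a_i^T x - b_i:
  g_1((0, 1)) = -1
  g_2((0, 1)) = 0
Stationarity residual: grad f(x) + sum_i lambda_i a_i = (0, 0)
  -> stationarity OK
Primal feasibility (all g_i <= 0): OK
Dual feasibility (all lambda_i >= 0): FAILS
Complementary slackness (lambda_i * g_i(x) = 0 for all i): OK

Verdict: the first failing condition is dual_feasibility -> dual.

dual


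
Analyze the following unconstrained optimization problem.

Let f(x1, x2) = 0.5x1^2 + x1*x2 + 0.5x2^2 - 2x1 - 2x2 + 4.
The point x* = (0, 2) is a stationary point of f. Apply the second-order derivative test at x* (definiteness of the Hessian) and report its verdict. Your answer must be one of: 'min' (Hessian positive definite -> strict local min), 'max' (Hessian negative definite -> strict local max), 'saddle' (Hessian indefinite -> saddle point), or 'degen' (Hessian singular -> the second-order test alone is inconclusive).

Compute the Hessian H = grad^2 f:
  H = [[1, 1], [1, 1]]
Verify stationarity: grad f(x*) = H x* + g = (0, 0).
Eigenvalues of H: 0, 2.
H has a zero eigenvalue (singular; positive semidefinite but not definite), so H is neither positive definite, negative definite, nor indefinite. The second-order test alone is inconclusive -> degen.
(Indeed, f is constant along the null direction of H through x*, so x* is not a strict local extremum.)

degen


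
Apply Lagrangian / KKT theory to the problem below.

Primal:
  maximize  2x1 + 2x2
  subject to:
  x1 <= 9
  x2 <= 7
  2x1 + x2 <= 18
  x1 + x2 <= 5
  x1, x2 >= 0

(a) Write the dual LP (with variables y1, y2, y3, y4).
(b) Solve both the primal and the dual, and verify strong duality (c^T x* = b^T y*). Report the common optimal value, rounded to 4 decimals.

The standard primal-dual pair for 'max c^T x s.t. A x <= b, x >= 0' is:
  Dual:  min b^T y  s.t.  A^T y >= c,  y >= 0.

So the dual LP is:
  minimize  9y1 + 7y2 + 18y3 + 5y4
  subject to:
    y1 + 2y3 + y4 >= 2
    y2 + y3 + y4 >= 2
    y1, y2, y3, y4 >= 0

Solving the primal: x* = (5, 0).
  primal value c^T x* = 10.
Solving the dual: y* = (0, 0, 0, 2).
  dual value b^T y* = 10.
Strong duality: c^T x* = b^T y*. Confirmed.

10


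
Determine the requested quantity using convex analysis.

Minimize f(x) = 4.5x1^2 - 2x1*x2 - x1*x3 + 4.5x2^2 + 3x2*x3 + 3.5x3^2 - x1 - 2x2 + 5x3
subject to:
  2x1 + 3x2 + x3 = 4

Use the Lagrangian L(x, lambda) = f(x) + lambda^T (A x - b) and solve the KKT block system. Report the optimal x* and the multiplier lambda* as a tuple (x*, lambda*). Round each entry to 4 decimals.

Form the Lagrangian:
  L(x, lambda) = (1/2) x^T Q x + c^T x + lambda^T (A x - b)
Stationarity (grad_x L = 0): Q x + c + A^T lambda = 0.
Primal feasibility: A x = b.

This gives the KKT block system:
  [ Q   A^T ] [ x     ]   [-c ]
  [ A    0  ] [ lambda ] = [ b ]

Solving the linear system:
  x*      = (0.6402, 1.2095, -0.9089)
  lambda* = (-1.626)
  f(x*)   = -0.5497

x* = (0.6402, 1.2095, -0.9089), lambda* = (-1.626)


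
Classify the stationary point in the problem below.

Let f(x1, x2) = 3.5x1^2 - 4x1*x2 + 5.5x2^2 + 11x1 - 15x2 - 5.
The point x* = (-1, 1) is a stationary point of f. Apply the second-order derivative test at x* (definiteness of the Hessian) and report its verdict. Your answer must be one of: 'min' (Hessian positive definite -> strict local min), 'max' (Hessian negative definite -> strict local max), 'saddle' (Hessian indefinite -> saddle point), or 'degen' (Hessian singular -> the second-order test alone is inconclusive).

Compute the Hessian H = grad^2 f:
  H = [[7, -4], [-4, 11]]
Verify stationarity: grad f(x*) = H x* + g = (0, 0).
Eigenvalues of H: 4.5279, 13.4721.
Both eigenvalues > 0, so H is positive definite -> x* is a strict local min.

min


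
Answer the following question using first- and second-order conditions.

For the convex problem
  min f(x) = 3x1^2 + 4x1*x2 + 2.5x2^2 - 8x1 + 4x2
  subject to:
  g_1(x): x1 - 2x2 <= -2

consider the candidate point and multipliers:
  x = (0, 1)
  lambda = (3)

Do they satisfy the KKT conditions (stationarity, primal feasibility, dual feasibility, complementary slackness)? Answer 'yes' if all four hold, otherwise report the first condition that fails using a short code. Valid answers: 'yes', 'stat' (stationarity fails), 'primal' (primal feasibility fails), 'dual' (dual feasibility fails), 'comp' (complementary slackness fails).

Gradient of f: grad f(x) = Q x + c = (-4, 9)
Constraint values g_i(x) = a_i^T x - b_i:
  g_1((0, 1)) = 0
Stationarity residual: grad f(x) + sum_i lambda_i a_i = (-1, 3)
  -> stationarity FAILS
Primal feasibility (all g_i <= 0): OK
Dual feasibility (all lambda_i >= 0): OK
Complementary slackness (lambda_i * g_i(x) = 0 for all i): OK

Verdict: the first failing condition is stationarity -> stat.

stat


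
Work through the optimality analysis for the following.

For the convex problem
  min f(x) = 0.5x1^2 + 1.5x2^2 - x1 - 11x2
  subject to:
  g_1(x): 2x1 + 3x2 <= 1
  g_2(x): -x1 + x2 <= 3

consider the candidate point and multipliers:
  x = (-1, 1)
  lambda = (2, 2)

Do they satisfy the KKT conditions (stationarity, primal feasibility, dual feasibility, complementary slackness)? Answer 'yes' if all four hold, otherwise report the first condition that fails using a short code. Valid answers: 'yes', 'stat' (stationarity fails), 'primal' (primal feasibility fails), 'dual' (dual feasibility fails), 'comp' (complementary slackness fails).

Gradient of f: grad f(x) = Q x + c = (-2, -8)
Constraint values g_i(x) = a_i^T x - b_i:
  g_1((-1, 1)) = 0
  g_2((-1, 1)) = -1
Stationarity residual: grad f(x) + sum_i lambda_i a_i = (0, 0)
  -> stationarity OK
Primal feasibility (all g_i <= 0): OK
Dual feasibility (all lambda_i >= 0): OK
Complementary slackness (lambda_i * g_i(x) = 0 for all i): FAILS

Verdict: the first failing condition is complementary_slackness -> comp.

comp


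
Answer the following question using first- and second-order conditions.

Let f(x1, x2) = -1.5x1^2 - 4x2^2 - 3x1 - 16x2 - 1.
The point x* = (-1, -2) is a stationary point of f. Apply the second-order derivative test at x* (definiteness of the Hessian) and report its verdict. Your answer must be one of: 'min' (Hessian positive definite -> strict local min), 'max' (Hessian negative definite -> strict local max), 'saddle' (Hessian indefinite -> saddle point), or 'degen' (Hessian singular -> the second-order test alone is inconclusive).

Compute the Hessian H = grad^2 f:
  H = [[-3, 0], [0, -8]]
Verify stationarity: grad f(x*) = H x* + g = (0, 0).
Eigenvalues of H: -8, -3.
Both eigenvalues < 0, so H is negative definite -> x* is a strict local max.

max


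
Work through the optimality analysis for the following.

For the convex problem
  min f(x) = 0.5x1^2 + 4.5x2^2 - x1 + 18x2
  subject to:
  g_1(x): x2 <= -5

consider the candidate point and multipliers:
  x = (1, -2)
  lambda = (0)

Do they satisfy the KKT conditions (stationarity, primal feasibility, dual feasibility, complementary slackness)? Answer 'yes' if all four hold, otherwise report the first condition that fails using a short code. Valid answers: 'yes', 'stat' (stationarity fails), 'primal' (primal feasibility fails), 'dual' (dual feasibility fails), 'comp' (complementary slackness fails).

Gradient of f: grad f(x) = Q x + c = (0, 0)
Constraint values g_i(x) = a_i^T x - b_i:
  g_1((1, -2)) = 3
Stationarity residual: grad f(x) + sum_i lambda_i a_i = (0, 0)
  -> stationarity OK
Primal feasibility (all g_i <= 0): FAILS
Dual feasibility (all lambda_i >= 0): OK
Complementary slackness (lambda_i * g_i(x) = 0 for all i): OK

Verdict: the first failing condition is primal_feasibility -> primal.

primal


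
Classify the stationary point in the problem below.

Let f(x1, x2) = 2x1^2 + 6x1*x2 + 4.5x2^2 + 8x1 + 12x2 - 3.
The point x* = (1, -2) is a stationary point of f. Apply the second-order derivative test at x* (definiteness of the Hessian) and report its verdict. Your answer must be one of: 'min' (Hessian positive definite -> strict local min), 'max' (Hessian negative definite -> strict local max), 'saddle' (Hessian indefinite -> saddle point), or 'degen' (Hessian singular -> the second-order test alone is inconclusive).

Compute the Hessian H = grad^2 f:
  H = [[4, 6], [6, 9]]
Verify stationarity: grad f(x*) = H x* + g = (0, 0).
Eigenvalues of H: 0, 13.
H has a zero eigenvalue (singular; positive semidefinite but not definite), so H is neither positive definite, negative definite, nor indefinite. The second-order test alone is inconclusive -> degen.
(Indeed, f is constant along the null direction of H through x*, so x* is not a strict local extremum.)

degen


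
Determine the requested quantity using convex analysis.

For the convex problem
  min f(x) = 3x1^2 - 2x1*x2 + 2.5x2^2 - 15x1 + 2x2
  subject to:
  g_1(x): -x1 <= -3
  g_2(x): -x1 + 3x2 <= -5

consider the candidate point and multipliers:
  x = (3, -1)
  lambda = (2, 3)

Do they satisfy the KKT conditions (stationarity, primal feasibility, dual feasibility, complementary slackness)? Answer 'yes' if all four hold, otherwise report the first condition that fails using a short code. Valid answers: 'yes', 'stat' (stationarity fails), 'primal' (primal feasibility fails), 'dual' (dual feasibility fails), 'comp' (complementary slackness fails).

Gradient of f: grad f(x) = Q x + c = (5, -9)
Constraint values g_i(x) = a_i^T x - b_i:
  g_1((3, -1)) = 0
  g_2((3, -1)) = -1
Stationarity residual: grad f(x) + sum_i lambda_i a_i = (0, 0)
  -> stationarity OK
Primal feasibility (all g_i <= 0): OK
Dual feasibility (all lambda_i >= 0): OK
Complementary slackness (lambda_i * g_i(x) = 0 for all i): FAILS

Verdict: the first failing condition is complementary_slackness -> comp.

comp


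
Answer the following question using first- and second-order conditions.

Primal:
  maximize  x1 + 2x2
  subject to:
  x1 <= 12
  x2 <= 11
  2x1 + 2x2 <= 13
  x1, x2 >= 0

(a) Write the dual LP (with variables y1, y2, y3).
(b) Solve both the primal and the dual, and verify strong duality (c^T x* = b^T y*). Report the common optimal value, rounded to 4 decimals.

The standard primal-dual pair for 'max c^T x s.t. A x <= b, x >= 0' is:
  Dual:  min b^T y  s.t.  A^T y >= c,  y >= 0.

So the dual LP is:
  minimize  12y1 + 11y2 + 13y3
  subject to:
    y1 + 2y3 >= 1
    y2 + 2y3 >= 2
    y1, y2, y3 >= 0

Solving the primal: x* = (0, 6.5).
  primal value c^T x* = 13.
Solving the dual: y* = (0, 0, 1).
  dual value b^T y* = 13.
Strong duality: c^T x* = b^T y*. Confirmed.

13


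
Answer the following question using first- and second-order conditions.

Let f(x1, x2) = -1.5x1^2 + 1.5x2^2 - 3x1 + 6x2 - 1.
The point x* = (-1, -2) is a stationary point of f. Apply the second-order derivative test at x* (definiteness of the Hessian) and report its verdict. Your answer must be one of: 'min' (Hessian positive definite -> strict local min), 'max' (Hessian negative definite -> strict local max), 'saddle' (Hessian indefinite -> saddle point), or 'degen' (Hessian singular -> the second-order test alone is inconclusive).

Compute the Hessian H = grad^2 f:
  H = [[-3, 0], [0, 3]]
Verify stationarity: grad f(x*) = H x* + g = (0, 0).
Eigenvalues of H: -3, 3.
Eigenvalues have mixed signs, so H is indefinite -> x* is a saddle point.

saddle


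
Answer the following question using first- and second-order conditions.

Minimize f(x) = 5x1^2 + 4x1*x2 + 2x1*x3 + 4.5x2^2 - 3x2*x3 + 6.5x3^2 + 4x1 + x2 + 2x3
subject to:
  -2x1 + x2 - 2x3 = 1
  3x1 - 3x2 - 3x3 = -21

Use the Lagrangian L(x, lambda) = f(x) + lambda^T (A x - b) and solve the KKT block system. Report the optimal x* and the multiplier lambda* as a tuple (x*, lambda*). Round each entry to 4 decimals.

Form the Lagrangian:
  L(x, lambda) = (1/2) x^T Q x + c^T x + lambda^T (A x - b)
Stationarity (grad_x L = 0): Q x + c + A^T lambda = 0.
Primal feasibility: A x = b.

This gives the KKT block system:
  [ Q   A^T ] [ x     ]   [-c ]
  [ A    0  ] [ lambda ] = [ b ]

Solving the linear system:
  x*      = (-1.9521, 2.3972, 2.6507)
  lambda* = (6.1831, 4.3324)
  f(x*)   = 42.3437

x* = (-1.9521, 2.3972, 2.6507), lambda* = (6.1831, 4.3324)


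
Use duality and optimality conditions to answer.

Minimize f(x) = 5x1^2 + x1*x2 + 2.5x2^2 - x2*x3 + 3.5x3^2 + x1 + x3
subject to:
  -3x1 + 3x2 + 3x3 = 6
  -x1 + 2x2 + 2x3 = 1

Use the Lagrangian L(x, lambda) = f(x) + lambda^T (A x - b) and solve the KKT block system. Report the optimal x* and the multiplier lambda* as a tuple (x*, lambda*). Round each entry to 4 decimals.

Form the Lagrangian:
  L(x, lambda) = (1/2) x^T Q x + c^T x + lambda^T (A x - b)
Stationarity (grad_x L = 0): Q x + c + A^T lambda = 0.
Primal feasibility: A x = b.

This gives the KKT block system:
  [ Q   A^T ] [ x     ]   [-c ]
  [ A    0  ] [ lambda ] = [ b ]

Solving the linear system:
  x*      = (-3, -0.2857, -0.7143)
  lambda* = (-20.7619, 33)
  f(x*)   = 43.9286

x* = (-3, -0.2857, -0.7143), lambda* = (-20.7619, 33)


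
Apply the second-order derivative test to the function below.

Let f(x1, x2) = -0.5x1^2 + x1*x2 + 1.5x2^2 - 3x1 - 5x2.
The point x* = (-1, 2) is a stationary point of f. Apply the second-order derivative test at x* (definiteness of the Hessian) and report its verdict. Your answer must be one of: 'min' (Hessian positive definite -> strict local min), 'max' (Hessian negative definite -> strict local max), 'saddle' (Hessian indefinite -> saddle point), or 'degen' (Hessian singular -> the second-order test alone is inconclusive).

Compute the Hessian H = grad^2 f:
  H = [[-1, 1], [1, 3]]
Verify stationarity: grad f(x*) = H x* + g = (0, 0).
Eigenvalues of H: -1.2361, 3.2361.
Eigenvalues have mixed signs, so H is indefinite -> x* is a saddle point.

saddle


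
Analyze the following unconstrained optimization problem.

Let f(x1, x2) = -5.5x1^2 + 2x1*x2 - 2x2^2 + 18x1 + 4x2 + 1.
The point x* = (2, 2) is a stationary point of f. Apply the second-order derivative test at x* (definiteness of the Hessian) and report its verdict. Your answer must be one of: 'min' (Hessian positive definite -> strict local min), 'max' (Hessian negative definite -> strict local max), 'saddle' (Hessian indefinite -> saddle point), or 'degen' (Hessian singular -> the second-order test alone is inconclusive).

Compute the Hessian H = grad^2 f:
  H = [[-11, 2], [2, -4]]
Verify stationarity: grad f(x*) = H x* + g = (0, 0).
Eigenvalues of H: -11.5311, -3.4689.
Both eigenvalues < 0, so H is negative definite -> x* is a strict local max.

max


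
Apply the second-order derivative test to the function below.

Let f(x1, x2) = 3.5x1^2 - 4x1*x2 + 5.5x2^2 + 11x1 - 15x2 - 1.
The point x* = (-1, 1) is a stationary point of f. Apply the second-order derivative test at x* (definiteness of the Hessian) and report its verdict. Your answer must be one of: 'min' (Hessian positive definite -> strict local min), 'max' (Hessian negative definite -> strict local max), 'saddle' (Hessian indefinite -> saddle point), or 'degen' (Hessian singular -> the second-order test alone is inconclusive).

Compute the Hessian H = grad^2 f:
  H = [[7, -4], [-4, 11]]
Verify stationarity: grad f(x*) = H x* + g = (0, 0).
Eigenvalues of H: 4.5279, 13.4721.
Both eigenvalues > 0, so H is positive definite -> x* is a strict local min.

min


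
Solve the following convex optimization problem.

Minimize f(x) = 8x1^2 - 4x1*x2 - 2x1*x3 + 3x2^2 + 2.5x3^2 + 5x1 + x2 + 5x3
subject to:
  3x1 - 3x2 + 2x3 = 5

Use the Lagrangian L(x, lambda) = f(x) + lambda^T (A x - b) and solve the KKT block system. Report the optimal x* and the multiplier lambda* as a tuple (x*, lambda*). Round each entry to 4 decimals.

Form the Lagrangian:
  L(x, lambda) = (1/2) x^T Q x + c^T x + lambda^T (A x - b)
Stationarity (grad_x L = 0): Q x + c + A^T lambda = 0.
Primal feasibility: A x = b.

This gives the KKT block system:
  [ Q   A^T ] [ x     ]   [-c ]
  [ A    0  ] [ lambda ] = [ b ]

Solving the linear system:
  x*      = (-0.185, -1.7755, 0.1143)
  lambda* = (-2.9709)
  f(x*)   = 6.3628

x* = (-0.185, -1.7755, 0.1143), lambda* = (-2.9709)


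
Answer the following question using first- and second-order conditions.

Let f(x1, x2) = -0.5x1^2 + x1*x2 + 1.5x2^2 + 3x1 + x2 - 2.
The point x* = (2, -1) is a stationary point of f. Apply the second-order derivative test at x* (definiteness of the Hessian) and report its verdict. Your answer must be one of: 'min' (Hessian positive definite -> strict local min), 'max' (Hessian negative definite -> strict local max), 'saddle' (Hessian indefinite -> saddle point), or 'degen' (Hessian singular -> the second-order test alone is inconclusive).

Compute the Hessian H = grad^2 f:
  H = [[-1, 1], [1, 3]]
Verify stationarity: grad f(x*) = H x* + g = (0, 0).
Eigenvalues of H: -1.2361, 3.2361.
Eigenvalues have mixed signs, so H is indefinite -> x* is a saddle point.

saddle


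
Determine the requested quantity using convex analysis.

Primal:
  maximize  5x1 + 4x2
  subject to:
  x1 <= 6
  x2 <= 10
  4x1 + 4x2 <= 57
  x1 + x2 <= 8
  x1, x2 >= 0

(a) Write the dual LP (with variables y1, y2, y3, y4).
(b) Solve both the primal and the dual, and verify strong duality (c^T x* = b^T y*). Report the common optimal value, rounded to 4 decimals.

The standard primal-dual pair for 'max c^T x s.t. A x <= b, x >= 0' is:
  Dual:  min b^T y  s.t.  A^T y >= c,  y >= 0.

So the dual LP is:
  minimize  6y1 + 10y2 + 57y3 + 8y4
  subject to:
    y1 + 4y3 + y4 >= 5
    y2 + 4y3 + y4 >= 4
    y1, y2, y3, y4 >= 0

Solving the primal: x* = (6, 2).
  primal value c^T x* = 38.
Solving the dual: y* = (1, 0, 0, 4).
  dual value b^T y* = 38.
Strong duality: c^T x* = b^T y*. Confirmed.

38


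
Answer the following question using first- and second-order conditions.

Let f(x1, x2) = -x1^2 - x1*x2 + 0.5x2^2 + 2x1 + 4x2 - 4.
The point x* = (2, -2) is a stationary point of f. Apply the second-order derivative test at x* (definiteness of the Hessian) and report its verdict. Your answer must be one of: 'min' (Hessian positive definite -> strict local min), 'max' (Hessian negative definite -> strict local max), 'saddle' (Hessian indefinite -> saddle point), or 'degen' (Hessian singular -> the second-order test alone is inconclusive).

Compute the Hessian H = grad^2 f:
  H = [[-2, -1], [-1, 1]]
Verify stationarity: grad f(x*) = H x* + g = (0, 0).
Eigenvalues of H: -2.3028, 1.3028.
Eigenvalues have mixed signs, so H is indefinite -> x* is a saddle point.

saddle


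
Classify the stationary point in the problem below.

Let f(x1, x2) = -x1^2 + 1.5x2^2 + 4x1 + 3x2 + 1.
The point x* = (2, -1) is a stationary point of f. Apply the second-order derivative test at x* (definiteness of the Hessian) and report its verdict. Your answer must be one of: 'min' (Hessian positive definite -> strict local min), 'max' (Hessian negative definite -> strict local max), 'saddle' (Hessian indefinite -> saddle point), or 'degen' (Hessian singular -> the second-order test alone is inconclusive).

Compute the Hessian H = grad^2 f:
  H = [[-2, 0], [0, 3]]
Verify stationarity: grad f(x*) = H x* + g = (0, 0).
Eigenvalues of H: -2, 3.
Eigenvalues have mixed signs, so H is indefinite -> x* is a saddle point.

saddle


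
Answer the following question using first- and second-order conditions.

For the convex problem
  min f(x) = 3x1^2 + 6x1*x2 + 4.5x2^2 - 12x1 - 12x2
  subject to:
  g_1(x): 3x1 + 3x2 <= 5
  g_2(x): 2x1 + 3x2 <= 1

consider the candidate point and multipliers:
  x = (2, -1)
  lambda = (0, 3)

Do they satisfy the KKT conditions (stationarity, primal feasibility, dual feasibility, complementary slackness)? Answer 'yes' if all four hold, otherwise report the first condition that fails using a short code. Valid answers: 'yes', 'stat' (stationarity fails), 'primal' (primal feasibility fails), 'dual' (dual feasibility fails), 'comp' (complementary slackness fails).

Gradient of f: grad f(x) = Q x + c = (-6, -9)
Constraint values g_i(x) = a_i^T x - b_i:
  g_1((2, -1)) = -2
  g_2((2, -1)) = 0
Stationarity residual: grad f(x) + sum_i lambda_i a_i = (0, 0)
  -> stationarity OK
Primal feasibility (all g_i <= 0): OK
Dual feasibility (all lambda_i >= 0): OK
Complementary slackness (lambda_i * g_i(x) = 0 for all i): OK

Verdict: yes, KKT holds.

yes


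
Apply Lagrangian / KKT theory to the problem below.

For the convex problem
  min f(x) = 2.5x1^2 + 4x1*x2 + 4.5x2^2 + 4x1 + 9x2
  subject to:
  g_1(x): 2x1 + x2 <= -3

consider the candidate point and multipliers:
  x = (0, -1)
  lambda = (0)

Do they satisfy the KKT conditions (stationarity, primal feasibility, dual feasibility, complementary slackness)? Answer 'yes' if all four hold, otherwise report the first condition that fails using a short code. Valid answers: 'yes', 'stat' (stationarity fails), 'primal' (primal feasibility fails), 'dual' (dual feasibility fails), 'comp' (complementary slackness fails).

Gradient of f: grad f(x) = Q x + c = (0, 0)
Constraint values g_i(x) = a_i^T x - b_i:
  g_1((0, -1)) = 2
Stationarity residual: grad f(x) + sum_i lambda_i a_i = (0, 0)
  -> stationarity OK
Primal feasibility (all g_i <= 0): FAILS
Dual feasibility (all lambda_i >= 0): OK
Complementary slackness (lambda_i * g_i(x) = 0 for all i): OK

Verdict: the first failing condition is primal_feasibility -> primal.

primal


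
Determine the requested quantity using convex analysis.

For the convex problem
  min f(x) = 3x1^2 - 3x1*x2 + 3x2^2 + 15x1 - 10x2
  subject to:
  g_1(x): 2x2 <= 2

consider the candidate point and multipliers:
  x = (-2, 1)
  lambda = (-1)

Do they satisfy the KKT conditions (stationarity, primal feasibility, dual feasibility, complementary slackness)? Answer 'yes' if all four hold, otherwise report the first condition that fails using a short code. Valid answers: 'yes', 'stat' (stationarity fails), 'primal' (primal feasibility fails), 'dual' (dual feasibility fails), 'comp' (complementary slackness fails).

Gradient of f: grad f(x) = Q x + c = (0, 2)
Constraint values g_i(x) = a_i^T x - b_i:
  g_1((-2, 1)) = 0
Stationarity residual: grad f(x) + sum_i lambda_i a_i = (0, 0)
  -> stationarity OK
Primal feasibility (all g_i <= 0): OK
Dual feasibility (all lambda_i >= 0): FAILS
Complementary slackness (lambda_i * g_i(x) = 0 for all i): OK

Verdict: the first failing condition is dual_feasibility -> dual.

dual


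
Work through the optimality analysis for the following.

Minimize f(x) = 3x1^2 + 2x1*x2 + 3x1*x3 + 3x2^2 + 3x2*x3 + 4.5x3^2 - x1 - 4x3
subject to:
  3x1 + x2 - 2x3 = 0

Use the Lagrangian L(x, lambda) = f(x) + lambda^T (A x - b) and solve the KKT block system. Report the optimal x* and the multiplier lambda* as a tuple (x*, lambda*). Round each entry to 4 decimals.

Form the Lagrangian:
  L(x, lambda) = (1/2) x^T Q x + c^T x + lambda^T (A x - b)
Stationarity (grad_x L = 0): Q x + c + A^T lambda = 0.
Primal feasibility: A x = b.

This gives the KKT block system:
  [ Q   A^T ] [ x     ]   [-c ]
  [ A    0  ] [ lambda ] = [ b ]

Solving the linear system:
  x*      = (0.2751, -0.183, 0.3212)
  lambda* = (-0.4162)
  f(x*)   = -0.78

x* = (0.2751, -0.183, 0.3212), lambda* = (-0.4162)


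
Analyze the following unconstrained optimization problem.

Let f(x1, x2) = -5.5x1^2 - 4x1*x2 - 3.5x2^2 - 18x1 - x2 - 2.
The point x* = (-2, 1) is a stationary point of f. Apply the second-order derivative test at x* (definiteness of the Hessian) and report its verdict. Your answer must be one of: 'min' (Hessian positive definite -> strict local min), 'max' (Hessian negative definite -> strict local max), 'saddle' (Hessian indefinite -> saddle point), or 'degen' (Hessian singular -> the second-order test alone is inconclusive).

Compute the Hessian H = grad^2 f:
  H = [[-11, -4], [-4, -7]]
Verify stationarity: grad f(x*) = H x* + g = (0, 0).
Eigenvalues of H: -13.4721, -4.5279.
Both eigenvalues < 0, so H is negative definite -> x* is a strict local max.

max


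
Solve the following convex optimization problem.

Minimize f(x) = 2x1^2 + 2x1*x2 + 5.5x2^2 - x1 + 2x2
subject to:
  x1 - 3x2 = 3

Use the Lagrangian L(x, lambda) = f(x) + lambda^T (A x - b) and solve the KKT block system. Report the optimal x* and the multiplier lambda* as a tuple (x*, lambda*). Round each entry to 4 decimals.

Form the Lagrangian:
  L(x, lambda) = (1/2) x^T Q x + c^T x + lambda^T (A x - b)
Stationarity (grad_x L = 0): Q x + c + A^T lambda = 0.
Primal feasibility: A x = b.

This gives the KKT block system:
  [ Q   A^T ] [ x     ]   [-c ]
  [ A    0  ] [ lambda ] = [ b ]

Solving the linear system:
  x*      = (0.9153, -0.6949)
  lambda* = (-1.2712)
  f(x*)   = 0.7542

x* = (0.9153, -0.6949), lambda* = (-1.2712)


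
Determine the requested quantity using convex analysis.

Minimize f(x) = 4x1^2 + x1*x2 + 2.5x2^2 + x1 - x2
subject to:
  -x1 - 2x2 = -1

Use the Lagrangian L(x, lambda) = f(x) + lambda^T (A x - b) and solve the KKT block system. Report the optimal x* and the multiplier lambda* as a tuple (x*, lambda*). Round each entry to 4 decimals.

Form the Lagrangian:
  L(x, lambda) = (1/2) x^T Q x + c^T x + lambda^T (A x - b)
Stationarity (grad_x L = 0): Q x + c + A^T lambda = 0.
Primal feasibility: A x = b.

This gives the KKT block system:
  [ Q   A^T ] [ x     ]   [-c ]
  [ A    0  ] [ lambda ] = [ b ]

Solving the linear system:
  x*      = (-0.0909, 0.5455)
  lambda* = (0.8182)
  f(x*)   = 0.0909

x* = (-0.0909, 0.5455), lambda* = (0.8182)


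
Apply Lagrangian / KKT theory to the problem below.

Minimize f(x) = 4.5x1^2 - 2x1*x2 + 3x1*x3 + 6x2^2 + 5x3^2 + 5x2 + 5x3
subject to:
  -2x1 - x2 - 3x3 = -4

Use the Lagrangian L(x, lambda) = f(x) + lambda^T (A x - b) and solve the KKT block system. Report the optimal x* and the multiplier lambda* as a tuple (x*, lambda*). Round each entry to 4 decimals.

Form the Lagrangian:
  L(x, lambda) = (1/2) x^T Q x + c^T x + lambda^T (A x - b)
Stationarity (grad_x L = 0): Q x + c + A^T lambda = 0.
Primal feasibility: A x = b.

This gives the KKT block system:
  [ Q   A^T ] [ x     ]   [-c ]
  [ A    0  ] [ lambda ] = [ b ]

Solving the linear system:
  x*      = (0.8819, 0.1371, 0.6997)
  lambda* = (4.881)
  f(x*)   = 11.8539

x* = (0.8819, 0.1371, 0.6997), lambda* = (4.881)


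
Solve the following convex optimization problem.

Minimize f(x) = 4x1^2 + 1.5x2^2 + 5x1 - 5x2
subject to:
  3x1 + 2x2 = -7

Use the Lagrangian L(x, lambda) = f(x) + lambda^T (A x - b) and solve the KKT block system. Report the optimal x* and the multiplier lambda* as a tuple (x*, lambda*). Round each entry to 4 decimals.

Form the Lagrangian:
  L(x, lambda) = (1/2) x^T Q x + c^T x + lambda^T (A x - b)
Stationarity (grad_x L = 0): Q x + c + A^T lambda = 0.
Primal feasibility: A x = b.

This gives the KKT block system:
  [ Q   A^T ] [ x     ]   [-c ]
  [ A    0  ] [ lambda ] = [ b ]

Solving the linear system:
  x*      = (-1.9153, -0.6271)
  lambda* = (3.4407)
  f(x*)   = 8.822

x* = (-1.9153, -0.6271), lambda* = (3.4407)


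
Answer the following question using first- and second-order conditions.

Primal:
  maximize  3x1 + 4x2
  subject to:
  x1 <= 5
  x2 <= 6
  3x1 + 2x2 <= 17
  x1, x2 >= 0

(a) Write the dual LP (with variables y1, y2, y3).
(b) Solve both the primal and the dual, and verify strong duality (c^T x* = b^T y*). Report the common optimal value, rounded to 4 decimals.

The standard primal-dual pair for 'max c^T x s.t. A x <= b, x >= 0' is:
  Dual:  min b^T y  s.t.  A^T y >= c,  y >= 0.

So the dual LP is:
  minimize  5y1 + 6y2 + 17y3
  subject to:
    y1 + 3y3 >= 3
    y2 + 2y3 >= 4
    y1, y2, y3 >= 0

Solving the primal: x* = (1.6667, 6).
  primal value c^T x* = 29.
Solving the dual: y* = (0, 2, 1).
  dual value b^T y* = 29.
Strong duality: c^T x* = b^T y*. Confirmed.

29


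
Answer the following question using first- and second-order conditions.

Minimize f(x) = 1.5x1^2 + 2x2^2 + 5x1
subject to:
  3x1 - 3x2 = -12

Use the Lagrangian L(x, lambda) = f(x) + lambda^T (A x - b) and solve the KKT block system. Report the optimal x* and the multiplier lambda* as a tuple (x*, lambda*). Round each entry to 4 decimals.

Form the Lagrangian:
  L(x, lambda) = (1/2) x^T Q x + c^T x + lambda^T (A x - b)
Stationarity (grad_x L = 0): Q x + c + A^T lambda = 0.
Primal feasibility: A x = b.

This gives the KKT block system:
  [ Q   A^T ] [ x     ]   [-c ]
  [ A    0  ] [ lambda ] = [ b ]

Solving the linear system:
  x*      = (-3, 1)
  lambda* = (1.3333)
  f(x*)   = 0.5

x* = (-3, 1), lambda* = (1.3333)


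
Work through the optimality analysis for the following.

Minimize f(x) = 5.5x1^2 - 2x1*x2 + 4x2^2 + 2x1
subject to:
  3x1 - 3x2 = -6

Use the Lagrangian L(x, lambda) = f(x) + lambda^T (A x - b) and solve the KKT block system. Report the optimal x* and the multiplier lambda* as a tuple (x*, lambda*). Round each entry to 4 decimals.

Form the Lagrangian:
  L(x, lambda) = (1/2) x^T Q x + c^T x + lambda^T (A x - b)
Stationarity (grad_x L = 0): Q x + c + A^T lambda = 0.
Primal feasibility: A x = b.

This gives the KKT block system:
  [ Q   A^T ] [ x     ]   [-c ]
  [ A    0  ] [ lambda ] = [ b ]

Solving the linear system:
  x*      = (-0.9333, 1.0667)
  lambda* = (3.4667)
  f(x*)   = 9.4667

x* = (-0.9333, 1.0667), lambda* = (3.4667)


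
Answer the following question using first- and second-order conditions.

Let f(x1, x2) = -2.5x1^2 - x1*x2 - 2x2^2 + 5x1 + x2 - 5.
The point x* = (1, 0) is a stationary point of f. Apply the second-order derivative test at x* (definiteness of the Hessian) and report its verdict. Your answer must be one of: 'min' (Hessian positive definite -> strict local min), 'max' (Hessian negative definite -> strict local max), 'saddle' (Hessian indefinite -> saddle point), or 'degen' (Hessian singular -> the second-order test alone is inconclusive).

Compute the Hessian H = grad^2 f:
  H = [[-5, -1], [-1, -4]]
Verify stationarity: grad f(x*) = H x* + g = (0, 0).
Eigenvalues of H: -5.618, -3.382.
Both eigenvalues < 0, so H is negative definite -> x* is a strict local max.

max
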